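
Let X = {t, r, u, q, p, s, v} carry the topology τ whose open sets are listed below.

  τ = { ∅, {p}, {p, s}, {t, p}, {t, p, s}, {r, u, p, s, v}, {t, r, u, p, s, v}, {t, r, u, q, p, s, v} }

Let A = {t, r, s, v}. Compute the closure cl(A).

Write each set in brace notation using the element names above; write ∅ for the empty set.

complement {u, q, p}; its interior {p}; cl(A) = X∖{p} = {t, r, u, q, s, v}

{t, r, u, q, s, v}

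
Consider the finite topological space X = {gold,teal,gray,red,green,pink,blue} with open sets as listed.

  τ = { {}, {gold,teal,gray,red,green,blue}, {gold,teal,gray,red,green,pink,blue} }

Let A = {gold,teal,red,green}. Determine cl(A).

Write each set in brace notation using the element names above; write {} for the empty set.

closure: X∖int(X∖A) = X∖{} = {gold,teal,gray,red,green,pink,blue}

{gold,teal,gray,red,green,pink,blue}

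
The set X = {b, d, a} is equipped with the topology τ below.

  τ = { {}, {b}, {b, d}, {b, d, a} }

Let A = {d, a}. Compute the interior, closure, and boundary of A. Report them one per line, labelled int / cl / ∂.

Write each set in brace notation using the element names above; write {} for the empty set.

int(A) = {}
cl(A)  = {d, a}
∂A     = {d, a}

interior: largest open inside A is {} (from {})
cl via duality: int({b}) = {b}, so X∖{b} = {d, a}
cl∖int = {d, a}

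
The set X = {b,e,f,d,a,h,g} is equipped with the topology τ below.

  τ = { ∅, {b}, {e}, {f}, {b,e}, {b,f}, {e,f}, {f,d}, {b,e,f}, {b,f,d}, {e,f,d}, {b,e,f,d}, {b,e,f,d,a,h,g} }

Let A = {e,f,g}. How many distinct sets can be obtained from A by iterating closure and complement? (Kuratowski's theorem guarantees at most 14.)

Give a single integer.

X∖A={b,d,a,h}, int(X∖A)={b}, hence cl(A)={e,f,d,a,h,g}
Orbit (k=closure, c=complement):
  1. A     = {e,f,g}
  2. kA    = {e,f,d,a,h,g}
  3. cA    = {b,d,a,h}
  4. ckA   = {b}
  5. kcA   = {b,d,a,h,g}
  6. kckA  = {b,a,h,g}
  7. ckcA  = {e,f}
  8. ckckA = {e,f,d}
(closed under both — stop)

8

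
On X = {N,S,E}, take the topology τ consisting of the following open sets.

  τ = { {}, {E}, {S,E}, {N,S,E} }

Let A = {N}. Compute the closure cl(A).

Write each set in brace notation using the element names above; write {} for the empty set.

{N}

closure: X∖int(X∖A) = X∖{S,E} = {N}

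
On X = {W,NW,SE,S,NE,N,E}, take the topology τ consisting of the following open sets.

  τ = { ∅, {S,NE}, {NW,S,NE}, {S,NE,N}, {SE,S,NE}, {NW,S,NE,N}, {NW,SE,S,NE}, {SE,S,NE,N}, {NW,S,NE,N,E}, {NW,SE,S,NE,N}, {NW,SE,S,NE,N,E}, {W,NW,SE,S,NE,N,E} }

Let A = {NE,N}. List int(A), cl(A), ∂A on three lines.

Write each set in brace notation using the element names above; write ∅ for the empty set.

opens ⊆ A: ∅; union → int = ∅
complement {W,NW,SE,S,E}; its interior ∅; cl(A) = X∖∅ = {W,NW,SE,S,NE,N,E}
boundary = {W,NW,SE,S,NE,N,E} ∖ ∅ = {W,NW,SE,S,NE,N,E}

int(A) = ∅
cl(A)  = {W,NW,SE,S,NE,N,E}
∂A     = {W,NW,SE,S,NE,N,E}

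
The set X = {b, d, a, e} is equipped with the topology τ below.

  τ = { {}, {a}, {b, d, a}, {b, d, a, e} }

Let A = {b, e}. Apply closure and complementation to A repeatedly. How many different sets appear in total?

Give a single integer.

cl via duality: int({d, a}) = {a}, so X∖{a} = {b, d, e}
Write k for closure, c for complement:
  1. A     = {b, e}
  2. kA    = {b, d, e}
  3. cA    = {d, a}
  4. ckA   = {a}
  5. kcA   = {b, d, a, e}
  6. ckcA  = {}
applying k or c yields no new set

6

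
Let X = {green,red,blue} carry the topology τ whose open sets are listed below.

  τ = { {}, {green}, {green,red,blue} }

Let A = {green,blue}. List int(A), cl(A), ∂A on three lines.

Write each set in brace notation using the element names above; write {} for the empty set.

open subsets of A: {}, {green}; so int(A) = {green}
closure: X∖int(X∖A) = X∖{} = {green,red,blue}
∂A = {green,red,blue} minus {green} = {red,blue}

int(A) = {green}
cl(A)  = {green,red,blue}
∂A     = {red,blue}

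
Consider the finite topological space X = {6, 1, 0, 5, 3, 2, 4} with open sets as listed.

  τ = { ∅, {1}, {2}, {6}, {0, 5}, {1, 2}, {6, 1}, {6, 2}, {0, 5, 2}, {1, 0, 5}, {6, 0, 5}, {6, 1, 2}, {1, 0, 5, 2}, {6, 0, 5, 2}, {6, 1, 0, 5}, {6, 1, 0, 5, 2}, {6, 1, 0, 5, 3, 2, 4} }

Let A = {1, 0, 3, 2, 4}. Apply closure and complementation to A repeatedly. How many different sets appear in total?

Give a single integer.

closure: X∖int(X∖A) = X∖{6} = {1, 0, 5, 3, 2, 4}
Let k=closure and c=complement:
  1. A     = {1, 0, 3, 2, 4}
  2. kA    = {1, 0, 5, 3, 2, 4}
  3. cA    = {6, 5}
  4. ckA   = {6}
  5. kcA   = {6, 0, 5, 3, 4}
  6. kckA  = {6, 3, 4}
  7. ckcA  = {1, 2}
  8. ckckA = {1, 0, 5, 2}
  9. kckcA = {1, 3, 2, 4}
  10. ckckcA = {6, 0, 5}
— saturated at 10

10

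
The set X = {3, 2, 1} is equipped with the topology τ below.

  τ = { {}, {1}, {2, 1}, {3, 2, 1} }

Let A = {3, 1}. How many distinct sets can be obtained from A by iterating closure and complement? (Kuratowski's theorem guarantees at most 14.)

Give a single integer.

6

X∖A={2}, int(X∖A)={}, hence cl(A)={3, 2, 1}
Orbit (k=closure, c=complement):
  1. A     = {3, 1}
  2. kA    = {3, 2, 1}
  3. cA    = {2}
  4. ckA   = {}
  5. kcA   = {3, 2}
  6. ckcA  = {1}
(closed under both — stop)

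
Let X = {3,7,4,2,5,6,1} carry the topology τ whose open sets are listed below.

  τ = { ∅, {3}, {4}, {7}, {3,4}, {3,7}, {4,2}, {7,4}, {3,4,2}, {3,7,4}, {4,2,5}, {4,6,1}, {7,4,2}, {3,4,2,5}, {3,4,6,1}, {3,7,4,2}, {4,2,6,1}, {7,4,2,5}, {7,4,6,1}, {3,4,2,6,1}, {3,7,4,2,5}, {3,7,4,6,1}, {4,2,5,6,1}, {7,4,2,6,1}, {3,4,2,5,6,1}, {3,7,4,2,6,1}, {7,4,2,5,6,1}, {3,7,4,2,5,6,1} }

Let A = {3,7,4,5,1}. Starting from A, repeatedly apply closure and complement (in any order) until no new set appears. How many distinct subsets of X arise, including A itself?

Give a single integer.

closure: X∖int(X∖A) = X∖∅ = {3,7,4,2,5,6,1}
Let k=closure and c=complement:
  1. A     = {3,7,4,5,1}
  2. kA    = {3,7,4,2,5,6,1}
  3. cA    = {2,6}
  4. ckA   = ∅
  5. kcA   = {2,5,6,1}
  6. ckcA  = {3,7,4}
— saturated at 6

6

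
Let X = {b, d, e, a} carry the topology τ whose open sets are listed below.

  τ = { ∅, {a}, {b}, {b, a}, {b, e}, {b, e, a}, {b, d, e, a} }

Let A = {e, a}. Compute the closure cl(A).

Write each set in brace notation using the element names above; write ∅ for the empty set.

{d, e, a}

closure: X∖int(X∖A) = X∖{b} = {d, e, a}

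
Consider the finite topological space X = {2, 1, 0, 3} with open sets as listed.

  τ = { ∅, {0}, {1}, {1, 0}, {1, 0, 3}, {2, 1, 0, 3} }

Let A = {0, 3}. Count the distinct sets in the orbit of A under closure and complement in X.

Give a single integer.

6

cl via duality: int({2, 1}) = {1}, so X∖{1} = {2, 0, 3}
Write k for closure, c for complement:
  1. A     = {0, 3}
  2. kA    = {2, 0, 3}
  3. cA    = {2, 1}
  4. ckA   = {1}
  5. kcA   = {2, 1, 3}
  6. ckcA  = {0}
applying k or c yields no new set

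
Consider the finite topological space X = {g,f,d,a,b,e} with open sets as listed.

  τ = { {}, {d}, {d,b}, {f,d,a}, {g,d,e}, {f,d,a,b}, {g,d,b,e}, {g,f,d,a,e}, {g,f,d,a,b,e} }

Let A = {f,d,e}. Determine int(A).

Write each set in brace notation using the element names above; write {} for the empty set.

opens ⊆ A: {}, {d}; union → int = {d}

{d}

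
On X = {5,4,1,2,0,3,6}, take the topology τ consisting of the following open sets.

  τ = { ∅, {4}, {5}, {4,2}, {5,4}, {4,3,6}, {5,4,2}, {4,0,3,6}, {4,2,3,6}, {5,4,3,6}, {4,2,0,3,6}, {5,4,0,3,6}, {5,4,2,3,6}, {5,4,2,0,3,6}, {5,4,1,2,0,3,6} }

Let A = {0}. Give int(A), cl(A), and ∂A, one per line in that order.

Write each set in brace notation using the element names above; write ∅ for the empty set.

open subsets of A: ∅; so int(A) = ∅
closure: X∖int(X∖A) = X∖{5,4,2,3,6} = {1,0}
∂A = {1,0} minus ∅ = {1,0}

int(A) = ∅
cl(A)  = {1,0}
∂A     = {1,0}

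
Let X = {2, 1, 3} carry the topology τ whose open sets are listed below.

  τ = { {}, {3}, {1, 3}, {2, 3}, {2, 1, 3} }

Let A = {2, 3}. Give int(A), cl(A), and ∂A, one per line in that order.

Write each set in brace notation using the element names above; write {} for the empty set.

interior: largest open inside A is {2, 3} (from {}, {3}, {2, 3})
cl via duality: int({1}) = {}, so X∖{} = {2, 1, 3}
cl∖int = {1}

int(A) = {2, 3}
cl(A)  = {2, 1, 3}
∂A     = {1}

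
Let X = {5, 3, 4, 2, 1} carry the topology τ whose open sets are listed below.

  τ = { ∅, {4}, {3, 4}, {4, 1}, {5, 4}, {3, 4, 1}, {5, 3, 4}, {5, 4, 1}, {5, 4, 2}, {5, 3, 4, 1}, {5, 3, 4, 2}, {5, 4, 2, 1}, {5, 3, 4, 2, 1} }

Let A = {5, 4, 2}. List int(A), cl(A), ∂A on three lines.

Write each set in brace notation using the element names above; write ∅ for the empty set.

int(A) = {5, 4, 2}
cl(A)  = {5, 3, 4, 2, 1}
∂A     = {3, 1}

open subsets of A: ∅, {4}, {5, 4}, {5, 4, 2}; so int(A) = {5, 4, 2}
closure: X∖int(X∖A) = X∖∅ = {5, 3, 4, 2, 1}
∂A = {5, 3, 4, 2, 1} minus {5, 4, 2} = {3, 1}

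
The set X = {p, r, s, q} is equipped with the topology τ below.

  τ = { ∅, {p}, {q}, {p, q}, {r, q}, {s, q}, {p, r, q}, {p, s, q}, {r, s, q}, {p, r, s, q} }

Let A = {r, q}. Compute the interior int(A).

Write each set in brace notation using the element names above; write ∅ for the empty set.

{r, q}

interior: largest open inside A is {r, q} (from ∅, {q}, {r, q})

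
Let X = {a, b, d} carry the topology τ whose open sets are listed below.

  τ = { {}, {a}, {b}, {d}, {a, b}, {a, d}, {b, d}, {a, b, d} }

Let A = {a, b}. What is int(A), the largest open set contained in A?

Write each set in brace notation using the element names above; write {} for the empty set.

{a, b}

interior: largest open inside A is {a, b} (from {}, {b}, {a}, {a, b})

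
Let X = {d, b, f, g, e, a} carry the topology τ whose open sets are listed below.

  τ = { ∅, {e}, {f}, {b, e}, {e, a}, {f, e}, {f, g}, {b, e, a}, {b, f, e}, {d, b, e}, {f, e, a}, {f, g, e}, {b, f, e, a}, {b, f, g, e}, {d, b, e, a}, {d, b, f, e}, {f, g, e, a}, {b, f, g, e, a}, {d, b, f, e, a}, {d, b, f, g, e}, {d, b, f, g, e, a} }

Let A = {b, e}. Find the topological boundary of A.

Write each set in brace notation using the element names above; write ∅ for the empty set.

{d, a}

open subsets of A: ∅, {e}, {b, e}; so int(A) = {b, e}
closure: X∖int(X∖A) = X∖{f, g} = {d, b, e, a}
∂A = {d, b, e, a} minus {b, e} = {d, a}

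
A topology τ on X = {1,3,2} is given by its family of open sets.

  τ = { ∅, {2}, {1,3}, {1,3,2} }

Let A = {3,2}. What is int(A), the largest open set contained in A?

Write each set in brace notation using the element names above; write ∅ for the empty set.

{2}

open subsets of A: ∅, {2}; so int(A) = {2}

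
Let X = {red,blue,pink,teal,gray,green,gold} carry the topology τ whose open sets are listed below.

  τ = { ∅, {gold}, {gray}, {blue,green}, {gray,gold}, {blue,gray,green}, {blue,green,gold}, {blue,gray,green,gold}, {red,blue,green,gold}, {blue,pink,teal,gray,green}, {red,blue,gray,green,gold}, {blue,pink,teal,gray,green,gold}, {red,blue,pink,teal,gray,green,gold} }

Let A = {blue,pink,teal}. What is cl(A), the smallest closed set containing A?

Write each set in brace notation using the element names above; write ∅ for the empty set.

{red,blue,pink,teal,green}

X∖A={red,gray,green,gold}, int(X∖A)={gray,gold}, hence cl(A)={red,blue,pink,teal,green}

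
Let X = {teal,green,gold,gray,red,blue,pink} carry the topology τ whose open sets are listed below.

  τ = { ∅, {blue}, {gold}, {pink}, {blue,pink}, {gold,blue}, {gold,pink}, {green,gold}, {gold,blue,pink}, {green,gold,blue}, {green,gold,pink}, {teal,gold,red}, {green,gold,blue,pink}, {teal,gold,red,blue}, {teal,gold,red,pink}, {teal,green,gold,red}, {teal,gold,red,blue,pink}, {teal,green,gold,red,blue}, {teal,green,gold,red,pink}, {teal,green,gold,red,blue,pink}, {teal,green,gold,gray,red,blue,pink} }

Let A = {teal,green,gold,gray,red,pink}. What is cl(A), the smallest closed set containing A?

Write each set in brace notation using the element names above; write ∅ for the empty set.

{teal,green,gold,gray,red,pink}

complement {blue}; its interior {blue}; cl(A) = X∖{blue} = {teal,green,gold,gray,red,pink}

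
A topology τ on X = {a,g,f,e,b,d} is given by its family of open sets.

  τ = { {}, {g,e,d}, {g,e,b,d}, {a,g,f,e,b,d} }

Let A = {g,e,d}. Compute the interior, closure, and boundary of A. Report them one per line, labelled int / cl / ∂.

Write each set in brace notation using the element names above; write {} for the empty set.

int(A) = {g,e,d}
cl(A)  = {a,g,f,e,b,d}
∂A     = {a,f,b}

interior: largest open inside A is {g,e,d} (from {}, {g,e,d})
cl via duality: int({a,f,b}) = {}, so X∖{} = {a,g,f,e,b,d}
cl∖int = {a,f,b}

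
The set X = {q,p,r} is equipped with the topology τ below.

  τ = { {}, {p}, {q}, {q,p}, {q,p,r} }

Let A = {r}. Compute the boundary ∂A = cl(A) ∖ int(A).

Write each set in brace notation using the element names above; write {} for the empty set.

U open, U⊆A: {}. int(A) = ⋃ = {}
X∖A={q,p}, int(X∖A)={q,p}, hence cl(A)={r}
∂A: remove int from cl → {r}

{r}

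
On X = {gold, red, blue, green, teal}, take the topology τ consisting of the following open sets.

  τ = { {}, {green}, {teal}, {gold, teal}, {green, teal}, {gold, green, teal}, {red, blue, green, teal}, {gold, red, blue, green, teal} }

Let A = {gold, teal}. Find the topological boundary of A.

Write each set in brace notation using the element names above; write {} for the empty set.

open subsets of A: {}, {teal}, {gold, teal}; so int(A) = {gold, teal}
closure: X∖int(X∖A) = X∖{green} = {gold, red, blue, teal}
∂A = {gold, red, blue, teal} minus {gold, teal} = {red, blue}

{red, blue}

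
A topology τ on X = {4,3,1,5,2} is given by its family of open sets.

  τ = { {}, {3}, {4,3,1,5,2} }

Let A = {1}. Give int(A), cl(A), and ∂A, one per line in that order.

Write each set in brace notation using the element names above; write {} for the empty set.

interior: largest open inside A is {} (from {})
cl via duality: int({4,3,5,2}) = {3}, so X∖{3} = {4,1,5,2}
cl∖int = {4,1,5,2}

int(A) = {}
cl(A)  = {4,1,5,2}
∂A     = {4,1,5,2}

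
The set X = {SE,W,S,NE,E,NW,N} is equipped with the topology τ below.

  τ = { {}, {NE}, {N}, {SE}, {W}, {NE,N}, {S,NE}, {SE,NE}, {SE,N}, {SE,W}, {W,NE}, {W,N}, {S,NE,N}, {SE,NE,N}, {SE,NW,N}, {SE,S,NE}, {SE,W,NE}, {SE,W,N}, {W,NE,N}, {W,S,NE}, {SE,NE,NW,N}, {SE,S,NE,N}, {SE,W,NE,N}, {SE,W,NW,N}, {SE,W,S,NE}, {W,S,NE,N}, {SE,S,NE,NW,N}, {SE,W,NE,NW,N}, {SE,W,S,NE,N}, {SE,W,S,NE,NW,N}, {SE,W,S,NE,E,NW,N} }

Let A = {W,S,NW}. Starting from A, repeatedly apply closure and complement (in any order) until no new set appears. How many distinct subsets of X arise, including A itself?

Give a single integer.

complement {SE,NE,E,N}; its interior {SE,NE,N}; cl(A) = X∖{SE,NE,N} = {W,S,E,NW}
With k = closure, c = complement:
  1. A     = {W,S,NW}
  2. kA    = {W,S,E,NW}
  3. cA    = {SE,NE,E,N}
  4. ckA   = {SE,NE,N}
  5. kcA   = {SE,S,NE,E,NW,N}
  6. ckcA  = {W}
  7. kckcA = {W,E}
  8. ckckcA = {SE,S,NE,NW,N}
k, c of each give nothing new

8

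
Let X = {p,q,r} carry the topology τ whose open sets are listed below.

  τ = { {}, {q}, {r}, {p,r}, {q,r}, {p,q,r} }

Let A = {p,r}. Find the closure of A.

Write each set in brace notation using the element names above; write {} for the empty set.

complement {q}; its interior {q}; cl(A) = X∖{q} = {p,r}

{p,r}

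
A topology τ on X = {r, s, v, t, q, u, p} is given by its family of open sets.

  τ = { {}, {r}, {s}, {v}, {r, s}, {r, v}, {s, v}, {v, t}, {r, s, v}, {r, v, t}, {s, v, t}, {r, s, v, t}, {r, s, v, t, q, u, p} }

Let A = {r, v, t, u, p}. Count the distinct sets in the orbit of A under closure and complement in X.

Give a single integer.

complement {s, q}; its interior {s}; cl(A) = X∖{s} = {r, v, t, q, u, p}
With k = closure, c = complement:
  1. A     = {r, v, t, u, p}
  2. kA    = {r, v, t, q, u, p}
  3. cA    = {s, q}
  4. ckA   = {s}
  5. kcA   = {s, q, u, p}
  6. ckcA  = {r, v, t}
k, c of each give nothing new

6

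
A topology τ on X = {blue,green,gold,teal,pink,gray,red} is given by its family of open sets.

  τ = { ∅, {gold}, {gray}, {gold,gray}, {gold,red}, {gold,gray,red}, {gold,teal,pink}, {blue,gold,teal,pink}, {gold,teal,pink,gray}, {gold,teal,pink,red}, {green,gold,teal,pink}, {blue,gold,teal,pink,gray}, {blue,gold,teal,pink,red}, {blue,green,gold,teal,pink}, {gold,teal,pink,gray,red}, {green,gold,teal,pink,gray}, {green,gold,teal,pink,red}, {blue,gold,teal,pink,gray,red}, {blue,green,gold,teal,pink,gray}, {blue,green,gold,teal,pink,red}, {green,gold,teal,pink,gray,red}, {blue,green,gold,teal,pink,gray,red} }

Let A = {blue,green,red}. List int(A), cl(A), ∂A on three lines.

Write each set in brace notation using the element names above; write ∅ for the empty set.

int(A) = ∅
cl(A)  = {blue,green,red}
∂A     = {blue,green,red}

open subsets of A: ∅; so int(A) = ∅
closure: X∖int(X∖A) = X∖{gold,teal,pink,gray} = {blue,green,red}
∂A = {blue,green,red} minus ∅ = {blue,green,red}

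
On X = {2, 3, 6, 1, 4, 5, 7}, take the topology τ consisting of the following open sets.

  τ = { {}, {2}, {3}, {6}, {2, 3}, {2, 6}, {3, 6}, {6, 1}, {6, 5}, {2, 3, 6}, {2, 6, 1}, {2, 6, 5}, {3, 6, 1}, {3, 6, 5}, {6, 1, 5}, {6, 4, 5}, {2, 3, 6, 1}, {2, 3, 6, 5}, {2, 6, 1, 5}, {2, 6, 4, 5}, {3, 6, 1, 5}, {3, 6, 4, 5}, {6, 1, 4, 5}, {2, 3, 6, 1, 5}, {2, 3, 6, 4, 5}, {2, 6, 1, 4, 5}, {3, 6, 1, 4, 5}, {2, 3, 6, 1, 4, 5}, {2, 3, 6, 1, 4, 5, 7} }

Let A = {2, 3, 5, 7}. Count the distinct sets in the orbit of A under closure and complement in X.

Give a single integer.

8

closure: X∖int(X∖A) = X∖{6, 1} = {2, 3, 4, 5, 7}
Let k=closure and c=complement:
  1. A     = {2, 3, 5, 7}
  2. kA    = {2, 3, 4, 5, 7}
  3. cA    = {6, 1, 4}
  4. ckA   = {6, 1}
  5. kcA   = {6, 1, 4, 5, 7}
  6. ckcA  = {2, 3}
  7. kckcA = {2, 3, 7}
  8. ckckcA = {6, 1, 4, 5}
— saturated at 8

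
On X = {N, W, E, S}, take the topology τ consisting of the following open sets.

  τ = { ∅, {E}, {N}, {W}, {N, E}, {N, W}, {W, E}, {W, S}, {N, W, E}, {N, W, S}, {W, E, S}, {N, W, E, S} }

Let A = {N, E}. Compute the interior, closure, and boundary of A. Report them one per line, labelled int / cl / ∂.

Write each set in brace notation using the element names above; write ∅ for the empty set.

int(A) = {N, E}
cl(A)  = {N, E}
∂A     = ∅

opens ⊆ A: ∅, {N}, {E}, {N, E}; union → int = {N, E}
complement {W, S}; its interior {W, S}; cl(A) = X∖{W, S} = {N, E}
boundary = {N, E} ∖ {N, E} = ∅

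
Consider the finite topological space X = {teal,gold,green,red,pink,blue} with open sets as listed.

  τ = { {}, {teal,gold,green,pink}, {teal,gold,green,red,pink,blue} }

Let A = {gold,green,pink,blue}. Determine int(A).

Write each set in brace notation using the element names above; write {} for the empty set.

{}

opens ⊆ A: {}; union → int = {}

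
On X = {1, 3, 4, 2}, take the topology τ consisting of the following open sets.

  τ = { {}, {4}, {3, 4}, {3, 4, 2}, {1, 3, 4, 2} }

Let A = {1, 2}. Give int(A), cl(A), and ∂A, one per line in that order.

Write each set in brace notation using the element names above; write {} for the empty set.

opens ⊆ A: {}; union → int = {}
complement {3, 4}; its interior {3, 4}; cl(A) = X∖{3, 4} = {1, 2}
boundary = {1, 2} ∖ {} = {1, 2}

int(A) = {}
cl(A)  = {1, 2}
∂A     = {1, 2}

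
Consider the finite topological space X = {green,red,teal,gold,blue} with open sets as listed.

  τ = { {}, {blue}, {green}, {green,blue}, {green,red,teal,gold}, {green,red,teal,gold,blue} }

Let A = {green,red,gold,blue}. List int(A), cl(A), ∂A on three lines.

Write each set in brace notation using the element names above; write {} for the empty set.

interior: largest open inside A is {green,blue} (from {}, {blue}, {green}, {green,blue})
cl via duality: int({teal}) = {}, so X∖{} = {green,red,teal,gold,blue}
cl∖int = {red,teal,gold}

int(A) = {green,blue}
cl(A)  = {green,red,teal,gold,blue}
∂A     = {red,teal,gold}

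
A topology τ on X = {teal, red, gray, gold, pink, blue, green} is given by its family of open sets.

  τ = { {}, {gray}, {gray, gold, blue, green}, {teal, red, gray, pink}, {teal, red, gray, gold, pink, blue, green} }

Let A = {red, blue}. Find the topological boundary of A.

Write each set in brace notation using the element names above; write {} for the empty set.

U open, U⊆A: {}. int(A) = ⋃ = {}
X∖A={teal, gray, gold, pink, green}, int(X∖A)={gray}, hence cl(A)={teal, red, gold, pink, blue, green}
∂A: remove int from cl → {teal, red, gold, pink, blue, green}

{teal, red, gold, pink, blue, green}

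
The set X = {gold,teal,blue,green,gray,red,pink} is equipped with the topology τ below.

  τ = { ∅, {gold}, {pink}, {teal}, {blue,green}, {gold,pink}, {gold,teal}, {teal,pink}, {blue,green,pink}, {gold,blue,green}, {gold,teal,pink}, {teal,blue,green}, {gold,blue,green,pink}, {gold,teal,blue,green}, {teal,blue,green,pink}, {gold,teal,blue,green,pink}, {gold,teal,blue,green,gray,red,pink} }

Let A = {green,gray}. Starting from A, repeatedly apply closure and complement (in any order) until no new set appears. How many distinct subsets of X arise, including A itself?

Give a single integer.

8

closure: X∖int(X∖A) = X∖{gold,teal,pink} = {blue,green,gray,red}
Let k=closure and c=complement:
  1. A     = {green,gray}
  2. kA    = {blue,green,gray,red}
  3. cA    = {gold,teal,blue,red,pink}
  4. ckA   = {gold,teal,pink}
  5. kcA   = {gold,teal,blue,green,gray,red,pink}
  6. kckA  = {gold,teal,gray,red,pink}
  7. ckcA  = ∅
  8. ckckA = {blue,green}
— saturated at 8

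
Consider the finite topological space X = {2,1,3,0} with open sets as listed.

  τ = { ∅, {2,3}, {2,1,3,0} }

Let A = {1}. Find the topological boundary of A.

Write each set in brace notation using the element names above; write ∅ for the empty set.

{1,0}

opens ⊆ A: ∅; union → int = ∅
complement {2,3,0}; its interior {2,3}; cl(A) = X∖{2,3} = {1,0}
boundary = {1,0} ∖ ∅ = {1,0}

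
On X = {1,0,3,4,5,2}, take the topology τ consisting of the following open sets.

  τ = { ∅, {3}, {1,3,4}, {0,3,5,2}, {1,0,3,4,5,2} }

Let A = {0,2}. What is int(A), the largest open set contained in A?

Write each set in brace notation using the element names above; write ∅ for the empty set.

interior: largest open inside A is ∅ (from ∅)

∅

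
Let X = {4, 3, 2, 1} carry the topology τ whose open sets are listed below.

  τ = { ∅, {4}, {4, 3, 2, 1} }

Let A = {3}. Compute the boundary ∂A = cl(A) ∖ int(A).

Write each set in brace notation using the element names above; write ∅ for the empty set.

interior: largest open inside A is ∅ (from ∅)
cl via duality: int({4, 2, 1}) = {4}, so X∖{4} = {3, 2, 1}
cl∖int = {3, 2, 1}

{3, 2, 1}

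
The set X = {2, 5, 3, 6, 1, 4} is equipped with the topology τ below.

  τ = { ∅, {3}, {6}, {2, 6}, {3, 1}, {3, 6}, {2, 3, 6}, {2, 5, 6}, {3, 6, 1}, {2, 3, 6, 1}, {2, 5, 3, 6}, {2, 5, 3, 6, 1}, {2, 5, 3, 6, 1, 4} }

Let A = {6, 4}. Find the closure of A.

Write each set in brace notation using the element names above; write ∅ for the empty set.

{2, 5, 6, 4}

X∖A={2, 5, 3, 1}, int(X∖A)={3, 1}, hence cl(A)={2, 5, 6, 4}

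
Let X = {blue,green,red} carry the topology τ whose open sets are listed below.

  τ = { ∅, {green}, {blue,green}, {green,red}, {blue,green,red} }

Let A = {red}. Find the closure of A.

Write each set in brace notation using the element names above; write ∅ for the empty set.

closure: X∖int(X∖A) = X∖{blue,green} = {red}

{red}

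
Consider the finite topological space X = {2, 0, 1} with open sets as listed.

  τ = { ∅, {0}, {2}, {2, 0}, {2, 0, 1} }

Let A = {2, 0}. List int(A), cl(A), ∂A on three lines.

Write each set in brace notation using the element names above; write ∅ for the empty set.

int(A) = {2, 0}
cl(A)  = {2, 0, 1}
∂A     = {1}

opens ⊆ A: ∅, {2}, {0}, {2, 0}; union → int = {2, 0}
complement {1}; its interior ∅; cl(A) = X∖∅ = {2, 0, 1}
boundary = {2, 0, 1} ∖ {2, 0} = {1}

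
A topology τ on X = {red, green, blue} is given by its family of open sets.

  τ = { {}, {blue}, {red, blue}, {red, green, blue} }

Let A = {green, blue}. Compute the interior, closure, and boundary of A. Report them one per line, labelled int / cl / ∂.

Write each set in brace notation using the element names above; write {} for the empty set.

opens ⊆ A: {}, {blue}; union → int = {blue}
complement {red}; its interior {}; cl(A) = X∖{} = {red, green, blue}
boundary = {red, green, blue} ∖ {blue} = {red, green}

int(A) = {blue}
cl(A)  = {red, green, blue}
∂A     = {red, green}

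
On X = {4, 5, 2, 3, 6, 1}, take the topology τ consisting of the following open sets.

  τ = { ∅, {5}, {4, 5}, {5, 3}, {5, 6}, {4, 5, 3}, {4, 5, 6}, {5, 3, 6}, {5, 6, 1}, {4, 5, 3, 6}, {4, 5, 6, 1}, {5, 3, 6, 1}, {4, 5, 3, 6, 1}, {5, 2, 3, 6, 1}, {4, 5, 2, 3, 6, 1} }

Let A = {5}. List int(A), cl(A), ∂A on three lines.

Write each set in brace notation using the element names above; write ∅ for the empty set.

int(A) = {5}
cl(A)  = {4, 5, 2, 3, 6, 1}
∂A     = {4, 2, 3, 6, 1}

U open, U⊆A: ∅, {5}. int(A) = ⋃ = {5}
X∖A={4, 2, 3, 6, 1}, int(X∖A)=∅, hence cl(A)={4, 5, 2, 3, 6, 1}
∂A: remove int from cl → {4, 2, 3, 6, 1}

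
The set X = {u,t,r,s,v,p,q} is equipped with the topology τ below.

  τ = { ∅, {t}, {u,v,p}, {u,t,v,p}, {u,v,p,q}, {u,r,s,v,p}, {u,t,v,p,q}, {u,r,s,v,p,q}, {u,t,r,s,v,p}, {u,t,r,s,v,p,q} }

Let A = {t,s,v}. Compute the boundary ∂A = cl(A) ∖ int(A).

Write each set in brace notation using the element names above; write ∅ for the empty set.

U open, U⊆A: ∅, {t}. int(A) = ⋃ = {t}
X∖A={u,r,p,q}, int(X∖A)=∅, hence cl(A)={u,t,r,s,v,p,q}
∂A: remove int from cl → {u,r,s,v,p,q}

{u,r,s,v,p,q}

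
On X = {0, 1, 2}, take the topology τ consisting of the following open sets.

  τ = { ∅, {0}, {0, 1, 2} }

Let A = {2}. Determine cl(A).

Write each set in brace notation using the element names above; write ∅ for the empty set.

{1, 2}

X∖A={0, 1}, int(X∖A)={0}, hence cl(A)={1, 2}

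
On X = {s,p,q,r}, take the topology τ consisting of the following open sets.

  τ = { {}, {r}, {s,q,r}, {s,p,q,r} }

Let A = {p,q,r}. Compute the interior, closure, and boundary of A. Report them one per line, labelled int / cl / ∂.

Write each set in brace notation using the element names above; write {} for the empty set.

U open, U⊆A: {}, {r}. int(A) = ⋃ = {r}
X∖A={s}, int(X∖A)={}, hence cl(A)={s,p,q,r}
∂A: remove int from cl → {s,p,q}

int(A) = {r}
cl(A)  = {s,p,q,r}
∂A     = {s,p,q}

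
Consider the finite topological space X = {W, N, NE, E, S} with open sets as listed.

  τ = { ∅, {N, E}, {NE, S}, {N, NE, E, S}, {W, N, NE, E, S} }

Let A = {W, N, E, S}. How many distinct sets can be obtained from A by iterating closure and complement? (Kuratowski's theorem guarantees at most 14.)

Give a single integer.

complement {NE}; its interior ∅; cl(A) = X∖∅ = {W, N, NE, E, S}
With k = closure, c = complement:
  1. A     = {W, N, E, S}
  2. kA    = {W, N, NE, E, S}
  3. cA    = {NE}
  4. ckA   = ∅
  5. kcA   = {W, NE, S}
  6. ckcA  = {N, E}
  7. kckcA = {W, N, E}
  8. ckckcA = {NE, S}
k, c of each give nothing new

8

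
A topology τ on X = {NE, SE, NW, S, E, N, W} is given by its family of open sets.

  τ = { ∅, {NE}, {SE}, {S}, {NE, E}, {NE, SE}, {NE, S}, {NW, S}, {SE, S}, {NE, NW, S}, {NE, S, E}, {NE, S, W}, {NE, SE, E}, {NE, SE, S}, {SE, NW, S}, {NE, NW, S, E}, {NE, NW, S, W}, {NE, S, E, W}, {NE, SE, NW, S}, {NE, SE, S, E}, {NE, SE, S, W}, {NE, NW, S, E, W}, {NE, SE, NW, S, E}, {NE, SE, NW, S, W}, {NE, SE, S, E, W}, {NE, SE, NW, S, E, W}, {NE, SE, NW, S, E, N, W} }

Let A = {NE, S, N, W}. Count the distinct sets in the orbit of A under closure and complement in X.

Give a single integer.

8

X∖A={SE, NW, E}, int(X∖A)={SE}, hence cl(A)={NE, NW, S, E, N, W}
Orbit (k=closure, c=complement):
  1. A     = {NE, S, N, W}
  2. kA    = {NE, NW, S, E, N, W}
  3. cA    = {SE, NW, E}
  4. ckA   = {SE}
  5. kcA   = {SE, NW, E, N}
  6. kckA  = {SE, N}
  7. ckcA  = {NE, S, W}
  8. ckckA = {NE, NW, S, E, W}
(closed under both — stop)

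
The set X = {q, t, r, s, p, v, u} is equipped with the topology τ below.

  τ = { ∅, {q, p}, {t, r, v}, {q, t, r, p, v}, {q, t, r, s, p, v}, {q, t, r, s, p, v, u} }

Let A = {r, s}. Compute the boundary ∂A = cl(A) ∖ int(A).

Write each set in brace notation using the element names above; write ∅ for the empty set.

{t, r, s, v, u}

opens ⊆ A: ∅; union → int = ∅
complement {q, t, p, v, u}; its interior {q, p}; cl(A) = X∖{q, p} = {t, r, s, v, u}
boundary = {t, r, s, v, u} ∖ ∅ = {t, r, s, v, u}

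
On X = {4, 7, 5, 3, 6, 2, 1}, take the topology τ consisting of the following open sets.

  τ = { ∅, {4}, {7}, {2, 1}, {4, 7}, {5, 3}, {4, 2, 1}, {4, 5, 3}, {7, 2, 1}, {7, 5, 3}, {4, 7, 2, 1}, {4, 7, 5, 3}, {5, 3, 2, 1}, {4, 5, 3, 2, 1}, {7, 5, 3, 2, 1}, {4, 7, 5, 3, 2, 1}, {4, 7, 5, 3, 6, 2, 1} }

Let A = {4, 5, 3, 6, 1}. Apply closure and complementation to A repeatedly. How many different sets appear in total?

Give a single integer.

closure: X∖int(X∖A) = X∖{7} = {4, 5, 3, 6, 2, 1}
Let k=closure and c=complement:
  1. A     = {4, 5, 3, 6, 1}
  2. kA    = {4, 5, 3, 6, 2, 1}
  3. cA    = {7, 2}
  4. ckA   = {7}
  5. kcA   = {7, 6, 2, 1}
  6. kckA  = {7, 6}
  7. ckcA  = {4, 5, 3}
  8. ckckA = {4, 5, 3, 2, 1}
  9. kckcA = {4, 5, 3, 6}
  10. ckckcA = {7, 2, 1}
— saturated at 10

10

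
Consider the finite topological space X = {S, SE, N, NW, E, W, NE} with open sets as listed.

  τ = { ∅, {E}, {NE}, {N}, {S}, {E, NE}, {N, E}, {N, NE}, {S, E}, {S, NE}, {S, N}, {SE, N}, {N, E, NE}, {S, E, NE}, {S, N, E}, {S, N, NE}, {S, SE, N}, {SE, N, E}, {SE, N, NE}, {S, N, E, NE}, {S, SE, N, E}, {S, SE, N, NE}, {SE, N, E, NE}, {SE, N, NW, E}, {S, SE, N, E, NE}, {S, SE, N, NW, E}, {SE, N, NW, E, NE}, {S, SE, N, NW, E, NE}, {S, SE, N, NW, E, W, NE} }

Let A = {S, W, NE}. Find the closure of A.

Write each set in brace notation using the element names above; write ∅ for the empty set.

closure: X∖int(X∖A) = X∖{SE, N, NW, E} = {S, W, NE}

{S, W, NE}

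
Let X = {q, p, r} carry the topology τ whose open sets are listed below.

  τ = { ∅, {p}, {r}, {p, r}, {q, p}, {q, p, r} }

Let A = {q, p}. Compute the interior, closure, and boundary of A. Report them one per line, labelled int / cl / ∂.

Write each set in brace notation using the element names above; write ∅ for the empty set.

opens ⊆ A: ∅, {p}, {q, p}; union → int = {q, p}
complement {r}; its interior {r}; cl(A) = X∖{r} = {q, p}
boundary = {q, p} ∖ {q, p} = ∅

int(A) = {q, p}
cl(A)  = {q, p}
∂A     = ∅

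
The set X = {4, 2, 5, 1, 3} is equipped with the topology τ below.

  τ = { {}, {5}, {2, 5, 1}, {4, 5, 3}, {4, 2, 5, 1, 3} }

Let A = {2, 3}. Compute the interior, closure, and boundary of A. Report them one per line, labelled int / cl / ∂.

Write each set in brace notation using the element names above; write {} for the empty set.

int(A) = {}
cl(A)  = {4, 2, 1, 3}
∂A     = {4, 2, 1, 3}

interior: largest open inside A is {} (from {})
cl via duality: int({4, 5, 1}) = {5}, so X∖{5} = {4, 2, 1, 3}
cl∖int = {4, 2, 1, 3}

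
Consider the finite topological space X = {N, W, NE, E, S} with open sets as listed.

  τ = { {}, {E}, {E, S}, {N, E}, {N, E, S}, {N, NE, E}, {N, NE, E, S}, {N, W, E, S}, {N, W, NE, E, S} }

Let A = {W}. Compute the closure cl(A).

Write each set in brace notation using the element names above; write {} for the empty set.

{W}

cl via duality: int({N, NE, E, S}) = {N, NE, E, S}, so X∖{N, NE, E, S} = {W}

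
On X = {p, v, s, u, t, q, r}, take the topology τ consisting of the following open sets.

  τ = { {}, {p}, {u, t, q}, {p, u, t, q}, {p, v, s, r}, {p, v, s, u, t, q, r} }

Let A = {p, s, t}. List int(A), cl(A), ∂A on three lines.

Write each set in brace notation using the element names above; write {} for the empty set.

int(A) = {p}
cl(A)  = {p, v, s, u, t, q, r}
∂A     = {v, s, u, t, q, r}

U open, U⊆A: {}, {p}. int(A) = ⋃ = {p}
X∖A={v, u, q, r}, int(X∖A)={}, hence cl(A)={p, v, s, u, t, q, r}
∂A: remove int from cl → {v, s, u, t, q, r}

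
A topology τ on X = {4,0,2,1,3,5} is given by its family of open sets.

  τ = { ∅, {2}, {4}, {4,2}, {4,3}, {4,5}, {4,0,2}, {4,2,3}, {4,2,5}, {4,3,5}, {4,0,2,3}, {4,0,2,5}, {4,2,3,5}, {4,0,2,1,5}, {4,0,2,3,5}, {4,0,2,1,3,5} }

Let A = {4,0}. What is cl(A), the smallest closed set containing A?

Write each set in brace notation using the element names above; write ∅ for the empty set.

{4,0,1,3,5}

cl via duality: int({2,1,3,5}) = {2}, so X∖{2} = {4,0,1,3,5}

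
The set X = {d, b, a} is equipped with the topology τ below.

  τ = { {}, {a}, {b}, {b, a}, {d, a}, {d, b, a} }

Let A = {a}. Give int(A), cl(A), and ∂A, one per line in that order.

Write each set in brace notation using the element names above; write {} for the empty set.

int(A) = {a}
cl(A)  = {d, a}
∂A     = {d}

open subsets of A: {}, {a}; so int(A) = {a}
closure: X∖int(X∖A) = X∖{b} = {d, a}
∂A = {d, a} minus {a} = {d}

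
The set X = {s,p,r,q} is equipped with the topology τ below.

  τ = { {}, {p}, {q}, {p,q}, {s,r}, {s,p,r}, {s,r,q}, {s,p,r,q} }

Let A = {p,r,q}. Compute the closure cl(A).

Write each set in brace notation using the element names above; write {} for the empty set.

{s,p,r,q}

X∖A={s}, int(X∖A)={}, hence cl(A)={s,p,r,q}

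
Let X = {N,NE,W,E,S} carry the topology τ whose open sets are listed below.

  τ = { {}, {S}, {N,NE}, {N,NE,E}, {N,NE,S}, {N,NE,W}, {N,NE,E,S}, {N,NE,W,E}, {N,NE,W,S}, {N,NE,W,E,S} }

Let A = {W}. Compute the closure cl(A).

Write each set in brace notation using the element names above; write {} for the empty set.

complement {N,NE,E,S}; its interior {N,NE,E,S}; cl(A) = X∖{N,NE,E,S} = {W}

{W}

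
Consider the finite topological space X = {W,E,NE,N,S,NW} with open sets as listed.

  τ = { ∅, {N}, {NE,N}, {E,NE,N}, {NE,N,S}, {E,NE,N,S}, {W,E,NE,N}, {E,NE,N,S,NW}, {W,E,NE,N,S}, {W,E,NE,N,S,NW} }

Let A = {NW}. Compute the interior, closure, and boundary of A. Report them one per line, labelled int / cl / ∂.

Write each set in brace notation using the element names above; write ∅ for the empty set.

U open, U⊆A: ∅. int(A) = ⋃ = ∅
X∖A={W,E,NE,N,S}, int(X∖A)={W,E,NE,N,S}, hence cl(A)={NW}
∂A: remove int from cl → {NW}

int(A) = ∅
cl(A)  = {NW}
∂A     = {NW}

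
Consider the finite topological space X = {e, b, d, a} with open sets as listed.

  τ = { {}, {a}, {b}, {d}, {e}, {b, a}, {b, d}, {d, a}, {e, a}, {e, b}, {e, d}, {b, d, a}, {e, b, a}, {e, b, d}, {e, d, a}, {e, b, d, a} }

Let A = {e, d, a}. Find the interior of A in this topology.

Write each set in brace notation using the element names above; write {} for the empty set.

interior: largest open inside A is {e, d, a} (from {}, {a}, {e}, {d}, {e, d}, {e, a}, {d, a}, {e, d, a})

{e, d, a}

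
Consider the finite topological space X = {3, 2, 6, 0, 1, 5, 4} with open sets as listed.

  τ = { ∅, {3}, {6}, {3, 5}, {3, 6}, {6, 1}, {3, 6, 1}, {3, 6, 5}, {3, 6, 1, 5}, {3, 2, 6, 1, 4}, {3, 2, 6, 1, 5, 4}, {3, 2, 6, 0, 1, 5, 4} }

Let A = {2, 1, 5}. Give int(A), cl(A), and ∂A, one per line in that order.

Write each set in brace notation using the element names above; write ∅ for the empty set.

int(A) = ∅
cl(A)  = {2, 0, 1, 5, 4}
∂A     = {2, 0, 1, 5, 4}

interior: largest open inside A is ∅ (from ∅)
cl via duality: int({3, 6, 0, 4}) = {3, 6}, so X∖{3, 6} = {2, 0, 1, 5, 4}
cl∖int = {2, 0, 1, 5, 4}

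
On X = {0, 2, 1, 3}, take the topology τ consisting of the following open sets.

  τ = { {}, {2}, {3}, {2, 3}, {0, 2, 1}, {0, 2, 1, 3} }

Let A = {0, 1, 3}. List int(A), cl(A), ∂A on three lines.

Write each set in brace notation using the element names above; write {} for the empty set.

int(A) = {3}
cl(A)  = {0, 1, 3}
∂A     = {0, 1}

open subsets of A: {}, {3}; so int(A) = {3}
closure: X∖int(X∖A) = X∖{2} = {0, 1, 3}
∂A = {0, 1, 3} minus {3} = {0, 1}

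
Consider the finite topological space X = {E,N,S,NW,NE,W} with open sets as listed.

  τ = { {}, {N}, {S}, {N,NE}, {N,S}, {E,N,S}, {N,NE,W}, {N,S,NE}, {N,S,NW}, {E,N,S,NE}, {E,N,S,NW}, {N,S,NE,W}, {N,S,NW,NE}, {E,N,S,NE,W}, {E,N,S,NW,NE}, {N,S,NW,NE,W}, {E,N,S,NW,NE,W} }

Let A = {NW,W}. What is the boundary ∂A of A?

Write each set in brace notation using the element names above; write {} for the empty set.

open subsets of A: {}; so int(A) = {}
closure: X∖int(X∖A) = X∖{E,N,S,NE} = {NW,W}
∂A = {NW,W} minus {} = {NW,W}

{NW,W}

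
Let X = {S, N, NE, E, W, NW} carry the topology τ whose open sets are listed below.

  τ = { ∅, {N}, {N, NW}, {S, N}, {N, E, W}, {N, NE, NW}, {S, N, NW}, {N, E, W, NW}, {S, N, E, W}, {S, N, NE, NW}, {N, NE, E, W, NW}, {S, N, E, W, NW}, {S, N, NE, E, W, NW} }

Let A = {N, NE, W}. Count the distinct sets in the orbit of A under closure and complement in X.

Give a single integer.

complement {S, E, NW}; its interior ∅; cl(A) = X∖∅ = {S, N, NE, E, W, NW}
With k = closure, c = complement:
  1. A     = {N, NE, W}
  2. kA    = {S, N, NE, E, W, NW}
  3. cA    = {S, E, NW}
  4. ckA   = ∅
  5. kcA   = {S, NE, E, W, NW}
  6. ckcA  = {N}
k, c of each give nothing new

6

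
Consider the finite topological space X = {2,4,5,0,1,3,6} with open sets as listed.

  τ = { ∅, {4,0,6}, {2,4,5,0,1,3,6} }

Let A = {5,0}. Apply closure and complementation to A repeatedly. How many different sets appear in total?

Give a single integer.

complement {2,4,1,3,6}; its interior ∅; cl(A) = X∖∅ = {2,4,5,0,1,3,6}
With k = closure, c = complement:
  1. A     = {5,0}
  2. kA    = {2,4,5,0,1,3,6}
  3. cA    = {2,4,1,3,6}
  4. ckA   = ∅
k, c of each give nothing new

4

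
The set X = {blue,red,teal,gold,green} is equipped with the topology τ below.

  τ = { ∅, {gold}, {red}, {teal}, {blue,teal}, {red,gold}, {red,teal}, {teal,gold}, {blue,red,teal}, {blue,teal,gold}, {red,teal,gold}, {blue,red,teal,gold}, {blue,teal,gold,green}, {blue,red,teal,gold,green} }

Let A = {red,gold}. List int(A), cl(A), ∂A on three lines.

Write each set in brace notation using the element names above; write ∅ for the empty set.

interior: largest open inside A is {red,gold} (from ∅, {red}, {gold}, {red,gold})
cl via duality: int({blue,teal,green}) = {blue,teal}, so X∖{blue,teal} = {red,gold,green}
cl∖int = {green}

int(A) = {red,gold}
cl(A)  = {red,gold,green}
∂A     = {green}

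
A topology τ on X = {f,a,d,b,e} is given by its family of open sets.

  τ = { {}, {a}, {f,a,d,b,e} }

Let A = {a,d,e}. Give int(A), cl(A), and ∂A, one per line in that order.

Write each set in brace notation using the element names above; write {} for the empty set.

open subsets of A: {}, {a}; so int(A) = {a}
closure: X∖int(X∖A) = X∖{} = {f,a,d,b,e}
∂A = {f,a,d,b,e} minus {a} = {f,d,b,e}

int(A) = {a}
cl(A)  = {f,a,d,b,e}
∂A     = {f,d,b,e}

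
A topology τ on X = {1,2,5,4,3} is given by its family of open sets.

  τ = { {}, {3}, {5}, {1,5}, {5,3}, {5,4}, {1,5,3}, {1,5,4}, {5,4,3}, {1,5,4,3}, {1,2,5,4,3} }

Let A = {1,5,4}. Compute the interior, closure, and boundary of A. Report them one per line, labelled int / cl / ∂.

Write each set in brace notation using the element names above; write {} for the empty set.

int(A) = {1,5,4}
cl(A)  = {1,2,5,4}
∂A     = {2}

opens ⊆ A: {}, {5}, {1,5}, {5,4}, {1,5,4}; union → int = {1,5,4}
complement {2,3}; its interior {3}; cl(A) = X∖{3} = {1,2,5,4}
boundary = {1,2,5,4} ∖ {1,5,4} = {2}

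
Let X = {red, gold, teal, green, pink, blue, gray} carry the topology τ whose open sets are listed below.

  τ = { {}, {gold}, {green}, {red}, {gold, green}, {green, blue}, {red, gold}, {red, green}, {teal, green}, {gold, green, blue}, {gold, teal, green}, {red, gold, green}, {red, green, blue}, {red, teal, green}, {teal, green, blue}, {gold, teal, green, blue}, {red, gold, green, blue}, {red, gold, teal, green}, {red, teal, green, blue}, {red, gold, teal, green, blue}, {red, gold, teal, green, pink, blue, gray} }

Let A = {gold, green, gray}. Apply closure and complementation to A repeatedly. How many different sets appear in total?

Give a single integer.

8

cl via duality: int({red, teal, pink, blue}) = {red}, so X∖{red} = {gold, teal, green, pink, blue, gray}
Write k for closure, c for complement:
  1. A     = {gold, green, gray}
  2. kA    = {gold, teal, green, pink, blue, gray}
  3. cA    = {red, teal, pink, blue}
  4. ckA   = {red}
  5. kcA   = {red, teal, pink, blue, gray}
  6. kckA  = {red, pink, gray}
  7. ckcA  = {gold, green}
  8. ckckA = {gold, teal, green, blue}
applying k or c yields no new set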